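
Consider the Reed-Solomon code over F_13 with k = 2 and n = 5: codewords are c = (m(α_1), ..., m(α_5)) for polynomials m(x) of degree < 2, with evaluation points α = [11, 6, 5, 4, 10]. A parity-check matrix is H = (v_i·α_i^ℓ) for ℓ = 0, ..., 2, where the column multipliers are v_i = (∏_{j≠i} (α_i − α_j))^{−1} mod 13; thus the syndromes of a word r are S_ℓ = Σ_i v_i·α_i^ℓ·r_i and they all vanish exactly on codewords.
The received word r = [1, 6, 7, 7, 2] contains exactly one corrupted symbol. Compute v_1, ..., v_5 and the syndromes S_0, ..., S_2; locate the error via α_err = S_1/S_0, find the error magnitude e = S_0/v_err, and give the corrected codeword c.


S = (2, 8, 6), error at position 4, error magnitude e = 12, c = [1, 6, 7, 8, 2].

Step 1: column multipliers v_i = (∏_{j≠i}(α_i − α_j))^{−1} mod 13.
  i = 1 (α = 11): (11−6)(11−5)(11−4)(11−10) = 5·6·7·1 = 210 ≡ 2, so v_1 = 2^{−1} = 7 (mod 13).
  i = 2 (α = 6): (6−11)(6−5)(6−4)(6−10) = (−5)·1·2·(−4) = 40 ≡ 1, so v_2 = 1^{−1} = 1 (mod 13).
  i = 3 (α = 5): (5−11)(5−6)(5−4)(5−10) = (−6)·(−1)·1·(−5) = −30 ≡ 9, so v_3 = 9^{−1} = 3 (mod 13).
  i = 4 (α = 4): (4−11)(4−6)(4−5)(4−10) = (−7)·(−2)·(−1)·(−6) = 84 ≡ 6, so v_4 = 6^{−1} = 11 (mod 13).
  i = 5 (α = 10): (10−11)(10−6)(10−5)(10−4) = (−1)·4·5·6 = −120 ≡ 10, so v_5 = 10^{−1} = 4 (mod 13).
  v = [7, 1, 3, 11, 4].
Step 2: syndromes of r = [1, 6, 7, 7, 2] (all sums mod 13).
  S_0 = Σ v_i r_i = 7·1 + 1·6 + 3·7 + 11·7 + 4·2 = 119 ≡ 2.
  S_1 = Σ v_i α_i r_i = 7·11·1 + 1·6·6 + 3·5·7 + 11·4·7 + 4·10·2 = 606 ≡ 8.
  α_i^2 mod 13 = [4, 10, 12, 3, 9].
  S_2 = Σ v_i α_i^2 r_i = 7·4·1 + 1·10·6 + 3·12·7 + 11·3·7 + 4·9·2 = 643 ≡ 6.
  S = (2, 8, 6) ≠ 0, so r is not a codeword (an error is present).
Step 3: locate the error. For a single error e at position i, S_ℓ = v_i·e·α_i^ℓ, so α_err = S_1/S_0.
  S_0^{−1} = 2^{−1} = 7 (mod 13), so α_err = 8·7 = 56 ≡ 4 = α_4. Error position i = 4.
  Consistency check: S_2/S_1 = 6·5 = 30 ≡ 4 = α_err ✓ (single-error assumption holds).
Step 4: error magnitude e = S_0/v_4 = S_0·∏_{j≠4}(α_4 − α_j) = 2·6 = 12 ≡ 12 (mod 13).
Step 5: correct position 4: c_4 = r_4 − e = 7 − 12 ≡ 8 (mod 13). Hence c = [1, 6, 7, 8, 2].
  Check: interpolating c through the α_i gives m(x) = 12 + 12·x (degree < 2) with m(α_i) = c_i for every i, so c is indeed a codeword.


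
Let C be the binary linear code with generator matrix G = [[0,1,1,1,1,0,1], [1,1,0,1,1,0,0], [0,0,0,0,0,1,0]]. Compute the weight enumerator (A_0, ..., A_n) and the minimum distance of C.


Weight distribution: A_0 = 1, A_1 = 1, A_3 = 1, A_4 = 2, A_5 = 2, A_6 = 1. Minimum distance d = 1.

Enumerate all 2^3 = 8 messages m ∈ F_2^3.
For each, compute codeword c = mG in F_2^7, then tally its weight.
  m = 000 → c = 0000000, weight = 0.
  m = 100 → c = 0111101, weight = 5.
  m = 010 → c = 1101100, weight = 4.
  m = 110 → c = 1010001, weight = 3.
  m = 001 → c = 0000010, weight = 1.
  m = 101 → c = 0111111, weight = 6.
  m = 011 → c = 1101110, weight = 5.
  m = 111 → c = 1010011, weight = 4.
Tally weights:
  weight 0: 1 codewords.
  weight 1: 1 codewords.
  weight 3: 1 codewords.
  weight 4: 2 codewords.
  weight 5: 2 codewords.
  weight 6: 1 codewords.
Minimum distance d = smallest w > 0 with A_w > 0 = 1.
Sanity: Σ A_w = 8 = 2^3 = 8 ✓.


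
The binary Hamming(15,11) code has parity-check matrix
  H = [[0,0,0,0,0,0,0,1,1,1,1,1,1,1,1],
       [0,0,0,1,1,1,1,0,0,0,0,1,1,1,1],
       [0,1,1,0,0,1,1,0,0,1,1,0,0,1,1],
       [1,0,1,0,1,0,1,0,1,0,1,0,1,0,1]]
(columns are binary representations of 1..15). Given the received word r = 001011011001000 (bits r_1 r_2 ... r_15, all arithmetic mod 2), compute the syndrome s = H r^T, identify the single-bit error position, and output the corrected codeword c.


s = (1, 1, 0, 1)^T, error position = 13, corrected codeword c = 001011011001100

Compute s = H r^T mod 2 one row at a time:
  s_1 = 1 + 1 + 0 + 0 + 1 + 0 + 0 + 0 = 3 ≡ 1 (mod 2).
  s_2 = 0 + 1 + 1 + 0 + 1 + 0 + 0 + 0 = 3 ≡ 1 (mod 2).
  s_3 = 0 + 1 + 1 + 0 + 0 + 0 + 0 + 0 = 2 ≡ 0 (mod 2).
  s_4 = 0 + 1 + 1 + 0 + 1 + 0 + 0 + 0 = 3 ≡ 1 (mod 2).
s = (1, 1, 0, 1)^T — this equals column 13 of H (binary 1101), so error is at position 13.
Correct: flip bit 13 of r = 001011011001000 to get c = 001011011001100.


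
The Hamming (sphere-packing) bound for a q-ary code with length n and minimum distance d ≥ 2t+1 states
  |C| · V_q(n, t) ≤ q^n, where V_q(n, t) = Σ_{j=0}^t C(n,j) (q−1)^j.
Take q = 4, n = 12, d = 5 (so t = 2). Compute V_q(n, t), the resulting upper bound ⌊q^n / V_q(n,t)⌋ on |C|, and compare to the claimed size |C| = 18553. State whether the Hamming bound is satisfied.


V_q(n, t) = 631, q^n = 16777216, Hamming bound = 26588, |C| = 18553 ≤ bound (satisfied).

Step 1: Compute V_q(n, t) = Σ_{j=0}^2 C(n, j) (q−1)^j.
  j = 0: C(12,0)·(3)^0 = 1·1 = 1.
  j = 1: C(12,1)·(3)^1 = 12·3 = 36.
  j = 2: C(12,2)·(3)^2 = 66·9 = 594.
  V_q(n, t) = 1 + 36 + 594 = 631.
Step 2: q^n = 4^12 = 16777216.
Step 3: Hamming bound ⌊q^n / V_q(n,t)⌋ = ⌊16777216/631⌋ = 26588.
Step 4: Compare |C| = 18553 to 26588: satisfied.
The claimed |C| lies below the Hamming bound.


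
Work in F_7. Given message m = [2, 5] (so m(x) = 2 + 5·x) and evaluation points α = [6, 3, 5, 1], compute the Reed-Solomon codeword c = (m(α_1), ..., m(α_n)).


c = [4, 3, 6, 0]

Message polynomial: m(x) = 2 + 5·x (mod 7).
For each evaluation point α_i, compute m(α_i) mod 7:
  α_1 = 6: Horner steps 5 → 4, so m(6) = 4.
  α_2 = 3: Horner steps 5 → 3, so m(3) = 3.
  α_3 = 5: Horner steps 5 → 6, so m(5) = 6.
  α_4 = 1: Horner steps 5 → 0, so m(1) = 0.
Codeword c = [4, 3, 6, 0] ∈ F_7^4.


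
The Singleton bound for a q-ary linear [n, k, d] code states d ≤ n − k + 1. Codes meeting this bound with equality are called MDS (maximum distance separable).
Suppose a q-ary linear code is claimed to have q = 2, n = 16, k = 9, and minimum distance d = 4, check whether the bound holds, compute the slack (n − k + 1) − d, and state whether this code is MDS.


Singleton RHS = n − k + 1 = 8, slack = 4, bound satisfied, not MDS.

Singleton bound: d ≤ n − k + 1.
Here n = 16, k = 9, so n − k + 1 = 8.
Given d = 4, check d ≤ 8: YES.
Slack = (n − k + 1) − d = 4.
The code is NOT MDS (slack = 4 > 0).
Description: the claimed parameters are [16, 9, 4]_2; such a code would be non-MDS.


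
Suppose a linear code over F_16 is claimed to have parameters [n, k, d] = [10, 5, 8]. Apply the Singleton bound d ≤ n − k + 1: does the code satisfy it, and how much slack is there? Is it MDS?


Singleton RHS = n − k + 1 = 6, slack = -2, bound violated (no such code; not MDS).

Singleton bound: d ≤ n − k + 1.
Here n = 10, k = 5, so n − k + 1 = 6.
Given d = 8, check d ≤ 6: NO.
Slack = (n − k + 1) − d = -2.
The slack is negative: d = 8 exceeds n − k + 1 = 6 by 2, so the Singleton bound is violated and no linear [10, 5, 8]_16 code can exist. In particular it is not MDS (MDS requires d = n − k + 1 exactly).
Description: the claimed parameters are [10, 5, 8]_16; such a code would be impossible (violates the Singleton bound).


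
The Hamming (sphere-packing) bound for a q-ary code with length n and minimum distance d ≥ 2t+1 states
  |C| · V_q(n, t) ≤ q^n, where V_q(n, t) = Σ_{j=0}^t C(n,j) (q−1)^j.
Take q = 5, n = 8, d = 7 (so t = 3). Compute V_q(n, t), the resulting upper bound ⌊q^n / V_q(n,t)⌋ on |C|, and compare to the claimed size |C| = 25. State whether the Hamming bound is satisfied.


V_q(n, t) = 4065, q^n = 390625, Hamming bound = 96, |C| = 25 ≤ bound (satisfied).

Step 1: Compute V_q(n, t) = Σ_{j=0}^3 C(n, j) (q−1)^j.
  j = 0: C(8,0)·(4)^0 = 1·1 = 1.
  j = 1: C(8,1)·(4)^1 = 8·4 = 32.
  j = 2: C(8,2)·(4)^2 = 28·16 = 448.
  j = 3: C(8,3)·(4)^3 = 56·64 = 3584.
  V_q(n, t) = 1 + 32 + 448 + 3584 = 4065.
Step 2: q^n = 5^8 = 390625.
Step 3: Hamming bound ⌊q^n / V_q(n,t)⌋ = ⌊390625/4065⌋ = 96.
Step 4: Compare |C| = 25 to 96: satisfied.
The claimed |C| lies below the Hamming bound.


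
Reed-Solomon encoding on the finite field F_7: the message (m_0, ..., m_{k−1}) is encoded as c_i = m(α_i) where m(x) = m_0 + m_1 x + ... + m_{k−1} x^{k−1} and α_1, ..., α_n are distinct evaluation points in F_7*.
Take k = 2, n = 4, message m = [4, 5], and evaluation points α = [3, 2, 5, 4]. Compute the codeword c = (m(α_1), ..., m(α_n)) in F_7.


c = [5, 0, 1, 3]

Message polynomial: m(x) = 4 + 5·x (mod 7).
For each evaluation point α_i, compute m(α_i) mod 7:
  α_1 = 3: Horner steps 5 → 5, so m(3) = 5.
  α_2 = 2: Horner steps 5 → 0, so m(2) = 0.
  α_3 = 5: Horner steps 5 → 1, so m(5) = 1.
  α_4 = 4: Horner steps 5 → 3, so m(4) = 3.
Codeword c = [5, 0, 1, 3] ∈ F_7^4.


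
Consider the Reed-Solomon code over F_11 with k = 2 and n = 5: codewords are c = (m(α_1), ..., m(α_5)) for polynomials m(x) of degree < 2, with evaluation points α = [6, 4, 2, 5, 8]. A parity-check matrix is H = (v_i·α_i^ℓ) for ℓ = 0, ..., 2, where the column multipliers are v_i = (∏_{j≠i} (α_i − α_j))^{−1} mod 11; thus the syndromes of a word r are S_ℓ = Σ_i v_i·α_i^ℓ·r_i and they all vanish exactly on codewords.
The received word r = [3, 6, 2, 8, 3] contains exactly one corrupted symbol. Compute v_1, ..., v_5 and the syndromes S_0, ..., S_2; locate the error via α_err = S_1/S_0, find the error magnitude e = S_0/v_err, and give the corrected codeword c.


S = (8, 4, 2), error at position 1, error magnitude e = 4, c = [10, 6, 2, 8, 3].

Step 1: column multipliers v_i = (∏_{j≠i}(α_i − α_j))^{−1} mod 11.
  i = 1 (α = 6): (6−4)(6−2)(6−5)(6−8) = 2·4·1·(−2) = −16 ≡ 6, so v_1 = 6^{−1} = 2 (mod 11).
  i = 2 (α = 4): (4−6)(4−2)(4−5)(4−8) = (−2)·2·(−1)·(−4) = −16 ≡ 6, so v_2 = 6^{−1} = 2 (mod 11).
  i = 3 (α = 2): (2−6)(2−4)(2−5)(2−8) = (−4)·(−2)·(−3)·(−6) = 144 ≡ 1, so v_3 = 1^{−1} = 1 (mod 11).
  i = 4 (α = 5): (5−6)(5−4)(5−2)(5−8) = (−1)·1·3·(−3) = 9 ≡ 9, so v_4 = 9^{−1} = 5 (mod 11).
  i = 5 (α = 8): (8−6)(8−4)(8−2)(8−5) = 2·4·6·3 = 144 ≡ 1, so v_5 = 1^{−1} = 1 (mod 11).
  v = [2, 2, 1, 5, 1].
Step 2: syndromes of r = [3, 6, 2, 8, 3] (all sums mod 11).
  S_0 = Σ v_i r_i = 2·3 + 2·6 + 1·2 + 5·8 + 1·3 = 63 ≡ 8.
  S_1 = Σ v_i α_i r_i = 2·6·3 + 2·4·6 + 1·2·2 + 5·5·8 + 1·8·3 = 312 ≡ 4.
  α_i^2 mod 11 = [3, 5, 4, 3, 9].
  S_2 = Σ v_i α_i^2 r_i = 2·3·3 + 2·5·6 + 1·4·2 + 5·3·8 + 1·9·3 = 233 ≡ 2.
  S = (8, 4, 2) ≠ 0, so r is not a codeword (an error is present).
Step 3: locate the error. For a single error e at position i, S_ℓ = v_i·e·α_i^ℓ, so α_err = S_1/S_0.
  S_0^{−1} = 8^{−1} = 7 (mod 11), so α_err = 4·7 = 28 ≡ 6 = α_1. Error position i = 1.
  Consistency check: S_2/S_1 = 2·3 = 6 ≡ 6 = α_err ✓ (single-error assumption holds).
Step 4: error magnitude e = S_0/v_1 = S_0·∏_{j≠1}(α_1 − α_j) = 8·6 = 48 ≡ 4 (mod 11).
Step 5: correct position 1: c_1 = r_1 − e = 3 − 4 ≡ 10 (mod 11). Hence c = [10, 6, 2, 8, 3].
  Check: interpolating c through the α_i gives m(x) = 9 + 2·x (degree < 2) with m(α_i) = c_i for every i, so c is indeed a codeword.


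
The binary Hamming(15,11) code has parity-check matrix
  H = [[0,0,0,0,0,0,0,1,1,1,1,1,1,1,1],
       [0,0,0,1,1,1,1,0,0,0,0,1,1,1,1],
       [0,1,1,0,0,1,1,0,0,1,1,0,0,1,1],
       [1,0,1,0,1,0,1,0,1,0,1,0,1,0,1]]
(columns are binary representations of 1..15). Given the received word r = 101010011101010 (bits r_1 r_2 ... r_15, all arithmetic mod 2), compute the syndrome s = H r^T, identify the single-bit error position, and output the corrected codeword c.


s = (1, 1, 1, 0)^T, error position = 14, corrected codeword c = 101010011101000

Compute s = H r^T mod 2 one row at a time:
  s_1 = 1 + 1 + 1 + 0 + 1 + 0 + 1 + 0 = 5 ≡ 1 (mod 2).
  s_2 = 0 + 1 + 0 + 0 + 1 + 0 + 1 + 0 = 3 ≡ 1 (mod 2).
  s_3 = 0 + 1 + 0 + 0 + 1 + 0 + 1 + 0 = 3 ≡ 1 (mod 2).
  s_4 = 1 + 1 + 1 + 0 + 1 + 0 + 0 + 0 = 4 ≡ 0 (mod 2).
s = (1, 1, 1, 0)^T — this equals column 14 of H (binary 1110), so error is at position 14.
Correct: flip bit 14 of r = 101010011101010 to get c = 101010011101000.


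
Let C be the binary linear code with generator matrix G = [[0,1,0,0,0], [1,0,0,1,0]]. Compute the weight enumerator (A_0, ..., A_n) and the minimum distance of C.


Weight distribution: A_0 = 1, A_1 = 1, A_2 = 1, A_3 = 1. Minimum distance d = 1.

Enumerate all 2^2 = 4 messages m ∈ F_2^2.
For each, compute codeword c = mG in F_2^5, then tally its weight.
  m = 00 → c = 00000, weight = 0.
  m = 10 → c = 01000, weight = 1.
  m = 01 → c = 10010, weight = 2.
  m = 11 → c = 11010, weight = 3.
Tally weights:
  weight 0: 1 codewords.
  weight 1: 1 codewords.
  weight 2: 1 codewords.
  weight 3: 1 codewords.
Minimum distance d = smallest w > 0 with A_w > 0 = 1.
Sanity: Σ A_w = 4 = 2^2 = 4 ✓.


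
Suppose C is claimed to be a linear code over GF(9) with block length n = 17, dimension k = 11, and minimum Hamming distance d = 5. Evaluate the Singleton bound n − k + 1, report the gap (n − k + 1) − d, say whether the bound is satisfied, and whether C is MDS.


Singleton RHS = n − k + 1 = 7, slack = 2, bound satisfied, not MDS.

Singleton bound: d ≤ n − k + 1.
Here n = 17, k = 11, so n − k + 1 = 7.
Given d = 5, check d ≤ 7: YES.
Slack = (n − k + 1) − d = 2.
The code is NOT MDS (slack = 2 > 0).
Description: the claimed parameters are [17, 11, 5]_9; such a code would be non-MDS.


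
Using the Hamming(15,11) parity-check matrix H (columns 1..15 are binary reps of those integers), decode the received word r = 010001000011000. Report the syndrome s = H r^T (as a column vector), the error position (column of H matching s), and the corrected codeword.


s = (0, 0, 1, 1)^T, error position = 3, corrected codeword c = 011001000011000

Compute s = H r^T mod 2 one row at a time:
  s_1 = 0 + 0 + 0 + 1 + 1 + 0 + 0 + 0 = 2 ≡ 0 (mod 2).
  s_2 = 0 + 0 + 1 + 0 + 1 + 0 + 0 + 0 = 2 ≡ 0 (mod 2).
  s_3 = 1 + 0 + 1 + 0 + 0 + 1 + 0 + 0 = 3 ≡ 1 (mod 2).
  s_4 = 0 + 0 + 0 + 0 + 0 + 1 + 0 + 0 = 1 ≡ 1 (mod 2).
s = (0, 0, 1, 1)^T — this equals column 3 of H (binary 0011), so error is at position 3.
Correct: flip bit 3 of r = 010001000011000 to get c = 011001000011000.


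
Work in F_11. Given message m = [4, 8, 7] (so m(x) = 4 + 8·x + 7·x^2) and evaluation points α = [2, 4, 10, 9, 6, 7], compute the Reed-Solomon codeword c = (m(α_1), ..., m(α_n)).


c = [4, 5, 3, 5, 7, 7]

Message polynomial: m(x) = 4 + 8·x + 7·x^2 (mod 11).
For each evaluation point α_i, compute m(α_i) mod 11:
  α_1 = 2: Horner steps 7 → 0 → 4, so m(2) = 4.
  α_2 = 4: Horner steps 7 → 3 → 5, so m(4) = 5.
  α_3 = 10: Horner steps 7 → 1 → 3, so m(10) = 3.
  α_4 = 9: Horner steps 7 → 5 → 5, so m(9) = 5.
  α_5 = 6: Horner steps 7 → 6 → 7, so m(6) = 7.
  α_6 = 7: Horner steps 7 → 2 → 7, so m(7) = 7.
Codeword c = [4, 5, 3, 5, 7, 7] ∈ F_11^6.


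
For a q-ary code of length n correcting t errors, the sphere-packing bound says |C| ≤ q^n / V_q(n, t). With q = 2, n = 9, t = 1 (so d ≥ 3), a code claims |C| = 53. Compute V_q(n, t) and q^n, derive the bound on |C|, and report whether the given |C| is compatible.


V_q(n, t) = 10, q^n = 512, Hamming bound = 51, |C| = 53 > bound (violated).

Step 1: Compute V_q(n, t) = Σ_{j=0}^1 C(n, j) (q−1)^j.
  j = 0: C(9,0)·(1)^0 = 1·1 = 1.
  j = 1: C(9,1)·(1)^1 = 9·1 = 9.
  V_q(n, t) = 1 + 9 = 10.
Step 2: q^n = 2^9 = 512.
Step 3: Hamming bound ⌊q^n / V_q(n,t)⌋ = ⌊512/10⌋ = 51.
Step 4: Compare |C| = 53 to 51: violated.
The claimed |C| lies above the Hamming bound, so no 2-ary code of length 9 with d ≥ 3 can have 53 codewords.


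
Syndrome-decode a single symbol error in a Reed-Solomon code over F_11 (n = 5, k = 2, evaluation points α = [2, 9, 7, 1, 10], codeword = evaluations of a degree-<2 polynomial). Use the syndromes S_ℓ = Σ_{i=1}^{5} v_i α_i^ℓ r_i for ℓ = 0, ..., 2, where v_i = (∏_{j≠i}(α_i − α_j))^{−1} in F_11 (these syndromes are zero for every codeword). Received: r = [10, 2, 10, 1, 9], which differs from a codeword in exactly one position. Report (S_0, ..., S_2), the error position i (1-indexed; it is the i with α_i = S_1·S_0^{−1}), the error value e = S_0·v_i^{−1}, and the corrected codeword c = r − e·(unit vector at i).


S = (4, 8, 5), error at position 1, error magnitude e = 2, c = [8, 2, 10, 1, 9].

Step 1: column multipliers v_i = (∏_{j≠i}(α_i − α_j))^{−1} mod 11.
  i = 1 (α = 2): (2−9)(2−7)(2−1)(2−10) = (−7)·(−5)·1·(−8) = −280 ≡ 6, so v_1 = 6^{−1} = 2 (mod 11).
  i = 2 (α = 9): (9−2)(9−7)(9−1)(9−10) = 7·2·8·(−1) = −112 ≡ 9, so v_2 = 9^{−1} = 5 (mod 11).
  i = 3 (α = 7): (7−2)(7−9)(7−1)(7−10) = 5·(−2)·6·(−3) = 180 ≡ 4, so v_3 = 4^{−1} = 3 (mod 11).
  i = 4 (α = 1): (1−2)(1−9)(1−7)(1−10) = (−1)·(−8)·(−6)·(−9) = 432 ≡ 3, so v_4 = 3^{−1} = 4 (mod 11).
  i = 5 (α = 10): (10−2)(10−9)(10−7)(10−1) = 8·1·3·9 = 216 ≡ 7, so v_5 = 7^{−1} = 8 (mod 11).
  v = [2, 5, 3, 4, 8].
Step 2: syndromes of r = [10, 2, 10, 1, 9] (all sums mod 11).
  S_0 = Σ v_i r_i = 2·10 + 5·2 + 3·10 + 4·1 + 8·9 = 136 ≡ 4.
  S_1 = Σ v_i α_i r_i = 2·2·10 + 5·9·2 + 3·7·10 + 4·1·1 + 8·10·9 = 1064 ≡ 8.
  α_i^2 mod 11 = [4, 4, 5, 1, 1].
  S_2 = Σ v_i α_i^2 r_i = 2·4·10 + 5·4·2 + 3·5·10 + 4·1·1 + 8·1·9 = 346 ≡ 5.
  S = (4, 8, 5) ≠ 0, so r is not a codeword (an error is present).
Step 3: locate the error. For a single error e at position i, S_ℓ = v_i·e·α_i^ℓ, so α_err = S_1/S_0.
  S_0^{−1} = 4^{−1} = 3 (mod 11), so α_err = 8·3 = 24 ≡ 2 = α_1. Error position i = 1.
  Consistency check: S_2/S_1 = 5·7 = 35 ≡ 2 = α_err ✓ (single-error assumption holds).
Step 4: error magnitude e = S_0/v_1 = S_0·∏_{j≠1}(α_1 − α_j) = 4·6 = 24 ≡ 2 (mod 11).
Step 5: correct position 1: c_1 = r_1 − e = 10 − 2 ≡ 8 (mod 11). Hence c = [8, 2, 10, 1, 9].
  Check: interpolating c through the α_i gives m(x) = 5 + 7·x (degree < 2) with m(α_i) = c_i for every i, so c is indeed a codeword.


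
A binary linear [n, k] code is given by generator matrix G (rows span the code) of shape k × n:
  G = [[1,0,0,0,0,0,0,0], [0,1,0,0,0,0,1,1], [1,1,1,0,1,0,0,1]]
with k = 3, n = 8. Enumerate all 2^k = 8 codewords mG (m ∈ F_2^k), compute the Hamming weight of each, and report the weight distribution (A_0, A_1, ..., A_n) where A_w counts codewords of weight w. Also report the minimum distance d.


Weight distribution: A_0 = 1, A_1 = 1, A_3 = 2, A_4 = 3, A_5 = 1. Minimum distance d = 1.

Enumerate all 2^3 = 8 messages m ∈ F_2^3.
For each, compute codeword c = mG in F_2^8, then tally its weight.
  m = 000 → c = 00000000, weight = 0.
  m = 100 → c = 10000000, weight = 1.
  m = 010 → c = 01000011, weight = 3.
  m = 110 → c = 11000011, weight = 4.
  m = 001 → c = 11101001, weight = 5.
  m = 101 → c = 01101001, weight = 4.
  m = 011 → c = 10101010, weight = 4.
  m = 111 → c = 00101010, weight = 3.
Tally weights:
  weight 0: 1 codewords.
  weight 1: 1 codewords.
  weight 3: 2 codewords.
  weight 4: 3 codewords.
  weight 5: 1 codewords.
Minimum distance d = smallest w > 0 with A_w > 0 = 1.
Sanity: Σ A_w = 8 = 2^3 = 8 ✓.


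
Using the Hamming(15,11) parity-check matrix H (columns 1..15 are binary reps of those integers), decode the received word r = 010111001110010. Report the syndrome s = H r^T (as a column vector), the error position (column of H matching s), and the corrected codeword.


s = (0, 0, 1, 1)^T, error position = 3, corrected codeword c = 011111001110010

Compute s = H r^T mod 2 one row at a time:
  s_1 = 0 + 1 + 1 + 1 + 0 + 0 + 1 + 0 = 4 ≡ 0 (mod 2).
  s_2 = 1 + 1 + 1 + 0 + 0 + 0 + 1 + 0 = 4 ≡ 0 (mod 2).
  s_3 = 1 + 0 + 1 + 0 + 1 + 1 + 1 + 0 = 5 ≡ 1 (mod 2).
  s_4 = 0 + 0 + 1 + 0 + 1 + 1 + 0 + 0 = 3 ≡ 1 (mod 2).
s = (0, 0, 1, 1)^T — this equals column 3 of H (binary 0011), so error is at position 3.
Correct: flip bit 3 of r = 010111001110010 to get c = 011111001110010.


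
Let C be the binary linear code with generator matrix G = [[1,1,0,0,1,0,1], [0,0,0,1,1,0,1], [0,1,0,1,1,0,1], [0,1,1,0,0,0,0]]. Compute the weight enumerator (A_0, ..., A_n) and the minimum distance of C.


Weight distribution: A_0 = 1, A_1 = 2, A_2 = 2, A_3 = 4, A_4 = 5, A_5 = 2. Minimum distance d = 1.

Enumerate all 2^4 = 16 messages m ∈ F_2^4.
For each, compute codeword c = mG in F_2^7, then tally its weight.
  m = 0000 → c = 0000000, weight = 0.
  m = 1000 → c = 1100101, weight = 4.
  m = 0100 → c = 0001101, weight = 3.
  m = 1100 → c = 1101000, weight = 3.
  m = 0010 → c = 0101101, weight = 4.
  m = 1010 → c = 1001000, weight = 2.
  m = 0110 → c = 0100000, weight = 1.
  m = 1110 → c = 1000101, weight = 3.
  m = 0001 → c = 0110000, weight = 2.
  m = 1001 → c = 1010101, weight = 4.
  m = 0101 → c = 0111101, weight = 5.
  m = 1101 → c = 1011000, weight = 3.
  m = 0011 → c = 0011101, weight = 4.
  m = 1011 → c = 1111000, weight = 4.
  m = 0111 → c = 0010000, weight = 1.
  m = 1111 → c = 1110101, weight = 5.
Tally weights:
  weight 0: 1 codewords.
  weight 1: 2 codewords.
  weight 2: 2 codewords.
  weight 3: 4 codewords.
  weight 4: 5 codewords.
  weight 5: 2 codewords.
Minimum distance d = smallest w > 0 with A_w > 0 = 1.
Sanity: Σ A_w = 16 = 2^4 = 16 ✓.


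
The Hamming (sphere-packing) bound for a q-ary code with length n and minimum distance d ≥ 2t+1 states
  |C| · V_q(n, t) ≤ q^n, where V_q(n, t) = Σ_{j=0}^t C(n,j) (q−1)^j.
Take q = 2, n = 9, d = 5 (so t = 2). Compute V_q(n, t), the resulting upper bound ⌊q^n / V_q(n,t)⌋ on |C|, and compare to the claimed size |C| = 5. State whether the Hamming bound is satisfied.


V_q(n, t) = 46, q^n = 512, Hamming bound = 11, |C| = 5 ≤ bound (satisfied).

Step 1: Compute V_q(n, t) = Σ_{j=0}^2 C(n, j) (q−1)^j.
  j = 0: C(9,0)·(1)^0 = 1·1 = 1.
  j = 1: C(9,1)·(1)^1 = 9·1 = 9.
  j = 2: C(9,2)·(1)^2 = 36·1 = 36.
  V_q(n, t) = 1 + 9 + 36 = 46.
Step 2: q^n = 2^9 = 512.
Step 3: Hamming bound ⌊q^n / V_q(n,t)⌋ = ⌊512/46⌋ = 11.
Step 4: Compare |C| = 5 to 11: satisfied.
The claimed |C| lies below the Hamming bound.


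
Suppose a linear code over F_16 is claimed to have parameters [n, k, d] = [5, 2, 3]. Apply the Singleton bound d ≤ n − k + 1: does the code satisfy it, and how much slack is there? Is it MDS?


Singleton RHS = n − k + 1 = 4, slack = 1, bound satisfied, not MDS.

Singleton bound: d ≤ n − k + 1.
Here n = 5, k = 2, so n − k + 1 = 4.
Given d = 3, check d ≤ 4: YES.
Slack = (n − k + 1) − d = 1.
The code is NOT MDS (slack = 1 > 0).
Description: the claimed parameters are [5, 2, 3]_16; such a code would be non-MDS.


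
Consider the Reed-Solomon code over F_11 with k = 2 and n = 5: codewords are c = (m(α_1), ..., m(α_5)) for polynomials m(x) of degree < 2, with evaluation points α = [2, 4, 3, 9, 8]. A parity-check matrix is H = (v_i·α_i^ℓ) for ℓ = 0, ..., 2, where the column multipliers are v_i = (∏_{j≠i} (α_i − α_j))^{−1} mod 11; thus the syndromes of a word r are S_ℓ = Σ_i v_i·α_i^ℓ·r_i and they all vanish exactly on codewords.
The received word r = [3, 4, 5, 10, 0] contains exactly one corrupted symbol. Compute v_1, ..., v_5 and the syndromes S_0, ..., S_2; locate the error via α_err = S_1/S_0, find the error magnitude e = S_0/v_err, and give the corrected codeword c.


S = (9, 7, 3), error at position 1, error magnitude e = 8, c = [6, 4, 5, 10, 0].

Step 1: column multipliers v_i = (∏_{j≠i}(α_i − α_j))^{−1} mod 11.
  i = 1 (α = 2): (2−4)(2−3)(2−9)(2−8) = (−2)·(−1)·(−7)·(−6) = 84 ≡ 7, so v_1 = 7^{−1} = 8 (mod 11).
  i = 2 (α = 4): (4−2)(4−3)(4−9)(4−8) = 2·1·(−5)·(−4) = 40 ≡ 7, so v_2 = 7^{−1} = 8 (mod 11).
  i = 3 (α = 3): (3−2)(3−4)(3−9)(3−8) = 1·(−1)·(−6)·(−5) = −30 ≡ 3, so v_3 = 3^{−1} = 4 (mod 11).
  i = 4 (α = 9): (9−2)(9−4)(9−3)(9−8) = 7·5·6·1 = 210 ≡ 1, so v_4 = 1^{−1} = 1 (mod 11).
  i = 5 (α = 8): (8−2)(8−4)(8−3)(8−9) = 6·4·5·(−1) = −120 ≡ 1, so v_5 = 1^{−1} = 1 (mod 11).
  v = [8, 8, 4, 1, 1].
Step 2: syndromes of r = [3, 4, 5, 10, 0] (all sums mod 11).
  S_0 = Σ v_i r_i = 8·3 + 8·4 + 4·5 + 1·10 + 1·0 = 86 ≡ 9.
  S_1 = Σ v_i α_i r_i = 8·2·3 + 8·4·4 + 4·3·5 + 1·9·10 + 1·8·0 = 326 ≡ 7.
  α_i^2 mod 11 = [4, 5, 9, 4, 9].
  S_2 = Σ v_i α_i^2 r_i = 8·4·3 + 8·5·4 + 4·9·5 + 1·4·10 + 1·9·0 = 476 ≡ 3.
  S = (9, 7, 3) ≠ 0, so r is not a codeword (an error is present).
Step 3: locate the error. For a single error e at position i, S_ℓ = v_i·e·α_i^ℓ, so α_err = S_1/S_0.
  S_0^{−1} = 9^{−1} = 5 (mod 11), so α_err = 7·5 = 35 ≡ 2 = α_1. Error position i = 1.
  Consistency check: S_2/S_1 = 3·8 = 24 ≡ 2 = α_err ✓ (single-error assumption holds).
Step 4: error magnitude e = S_0/v_1 = S_0·∏_{j≠1}(α_1 − α_j) = 9·7 = 63 ≡ 8 (mod 11).
Step 5: correct position 1: c_1 = r_1 − e = 3 − 8 ≡ 6 (mod 11). Hence c = [6, 4, 5, 10, 0].
  Check: interpolating c through the α_i gives m(x) = 8 + 10·x (degree < 2) with m(α_i) = c_i for every i, so c is indeed a codeword.


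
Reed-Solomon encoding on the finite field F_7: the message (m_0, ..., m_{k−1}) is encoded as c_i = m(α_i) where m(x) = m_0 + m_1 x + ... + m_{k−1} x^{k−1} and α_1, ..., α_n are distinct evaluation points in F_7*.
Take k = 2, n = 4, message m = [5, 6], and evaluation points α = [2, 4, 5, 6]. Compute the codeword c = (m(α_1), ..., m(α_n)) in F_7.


c = [3, 1, 0, 6]

Message polynomial: m(x) = 5 + 6·x (mod 7).
For each evaluation point α_i, compute m(α_i) mod 7:
  α_1 = 2: Horner steps 6 → 3, so m(2) = 3.
  α_2 = 4: Horner steps 6 → 1, so m(4) = 1.
  α_3 = 5: Horner steps 6 → 0, so m(5) = 0.
  α_4 = 6: Horner steps 6 → 6, so m(6) = 6.
Codeword c = [3, 1, 0, 6] ∈ F_7^4.


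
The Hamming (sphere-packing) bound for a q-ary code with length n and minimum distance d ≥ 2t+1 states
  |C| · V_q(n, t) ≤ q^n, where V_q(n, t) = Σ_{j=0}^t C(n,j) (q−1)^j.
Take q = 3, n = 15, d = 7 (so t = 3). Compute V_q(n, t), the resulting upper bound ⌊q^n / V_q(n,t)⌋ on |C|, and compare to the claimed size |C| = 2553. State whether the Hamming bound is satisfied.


V_q(n, t) = 4091, q^n = 14348907, Hamming bound = 3507, |C| = 2553 ≤ bound (satisfied).

Step 1: Compute V_q(n, t) = Σ_{j=0}^3 C(n, j) (q−1)^j.
  j = 0: C(15,0)·(2)^0 = 1·1 = 1.
  j = 1: C(15,1)·(2)^1 = 15·2 = 30.
  j = 2: C(15,2)·(2)^2 = 105·4 = 420.
  j = 3: C(15,3)·(2)^3 = 455·8 = 3640.
  V_q(n, t) = 1 + 30 + 420 + 3640 = 4091.
Step 2: q^n = 3^15 = 14348907.
Step 3: Hamming bound ⌊q^n / V_q(n,t)⌋ = ⌊14348907/4091⌋ = 3507.
Step 4: Compare |C| = 2553 to 3507: satisfied.
The claimed |C| lies below the Hamming bound.


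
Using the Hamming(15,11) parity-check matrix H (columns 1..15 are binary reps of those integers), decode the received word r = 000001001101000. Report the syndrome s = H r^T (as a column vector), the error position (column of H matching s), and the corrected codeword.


s = (1, 0, 0, 1)^T, error position = 9, corrected codeword c = 000001000101000

Compute s = H r^T mod 2 one row at a time:
  s_1 = 0 + 1 + 1 + 0 + 1 + 0 + 0 + 0 = 3 ≡ 1 (mod 2).
  s_2 = 0 + 0 + 1 + 0 + 1 + 0 + 0 + 0 = 2 ≡ 0 (mod 2).
  s_3 = 0 + 0 + 1 + 0 + 1 + 0 + 0 + 0 = 2 ≡ 0 (mod 2).
  s_4 = 0 + 0 + 0 + 0 + 1 + 0 + 0 + 0 = 1 ≡ 1 (mod 2).
s = (1, 0, 0, 1)^T — this equals column 9 of H (binary 1001), so error is at position 9.
Correct: flip bit 9 of r = 000001001101000 to get c = 000001000101000.


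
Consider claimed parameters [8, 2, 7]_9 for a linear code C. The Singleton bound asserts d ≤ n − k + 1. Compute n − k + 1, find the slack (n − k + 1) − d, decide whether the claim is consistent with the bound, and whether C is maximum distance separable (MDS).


Singleton RHS = n − k + 1 = 7, slack = 0, bound satisfied, MDS.

Singleton bound: d ≤ n − k + 1.
Here n = 8, k = 2, so n − k + 1 = 7.
Given d = 7, check d ≤ 7: YES.
Slack = (n − k + 1) − d = 0.
The code is MDS (slack = 0).
Description: the claimed parameters are [8, 2, 7]_9; such a code would be MDS (meets Singleton bound).


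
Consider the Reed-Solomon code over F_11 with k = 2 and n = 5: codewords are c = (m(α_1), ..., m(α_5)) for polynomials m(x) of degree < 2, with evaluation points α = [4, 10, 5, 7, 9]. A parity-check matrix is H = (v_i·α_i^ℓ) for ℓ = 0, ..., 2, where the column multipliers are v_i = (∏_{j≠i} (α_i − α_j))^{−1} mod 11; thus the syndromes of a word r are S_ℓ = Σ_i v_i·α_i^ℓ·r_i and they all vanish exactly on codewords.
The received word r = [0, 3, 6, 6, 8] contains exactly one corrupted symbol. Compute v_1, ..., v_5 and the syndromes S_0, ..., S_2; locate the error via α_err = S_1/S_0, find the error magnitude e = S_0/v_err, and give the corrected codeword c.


S = (7, 5, 2), error at position 4, error magnitude e = 10, c = [0, 3, 6, 7, 8].

Step 1: column multipliers v_i = (∏_{j≠i}(α_i − α_j))^{−1} mod 11.
  i = 1 (α = 4): (4−10)(4−5)(4−7)(4−9) = (−6)·(−1)·(−3)·(−5) = 90 ≡ 2, so v_1 = 2^{−1} = 6 (mod 11).
  i = 2 (α = 10): (10−4)(10−5)(10−7)(10−9) = 6·5·3·1 = 90 ≡ 2, so v_2 = 2^{−1} = 6 (mod 11).
  i = 3 (α = 5): (5−4)(5−10)(5−7)(5−9) = 1·(−5)·(−2)·(−4) = −40 ≡ 4, so v_3 = 4^{−1} = 3 (mod 11).
  i = 4 (α = 7): (7−4)(7−10)(7−5)(7−9) = 3·(−3)·2·(−2) = 36 ≡ 3, so v_4 = 3^{−1} = 4 (mod 11).
  i = 5 (α = 9): (9−4)(9−10)(9−5)(9−7) = 5·(−1)·4·2 = −40 ≡ 4, so v_5 = 4^{−1} = 3 (mod 11).
  v = [6, 6, 3, 4, 3].
Step 2: syndromes of r = [0, 3, 6, 6, 8] (all sums mod 11).
  S_0 = Σ v_i r_i = 6·0 + 6·3 + 3·6 + 4·6 + 3·8 = 84 ≡ 7.
  S_1 = Σ v_i α_i r_i = 6·4·0 + 6·10·3 + 3·5·6 + 4·7·6 + 3·9·8 = 654 ≡ 5.
  α_i^2 mod 11 = [5, 1, 3, 5, 4].
  S_2 = Σ v_i α_i^2 r_i = 6·5·0 + 6·1·3 + 3·3·6 + 4·5·6 + 3·4·8 = 288 ≡ 2.
  S = (7, 5, 2) ≠ 0, so r is not a codeword (an error is present).
Step 3: locate the error. For a single error e at position i, S_ℓ = v_i·e·α_i^ℓ, so α_err = S_1/S_0.
  S_0^{−1} = 7^{−1} = 8 (mod 11), so α_err = 5·8 = 40 ≡ 7 = α_4. Error position i = 4.
  Consistency check: S_2/S_1 = 2·9 = 18 ≡ 7 = α_err ✓ (single-error assumption holds).
Step 4: error magnitude e = S_0/v_4 = S_0·∏_{j≠4}(α_4 − α_j) = 7·3 = 21 ≡ 10 (mod 11).
Step 5: correct position 4: c_4 = r_4 − e = 6 − 10 ≡ 7 (mod 11). Hence c = [0, 3, 6, 7, 8].
  Check: interpolating c through the α_i gives m(x) = 9 + 6·x (degree < 2) with m(α_i) = c_i for every i, so c is indeed a codeword.


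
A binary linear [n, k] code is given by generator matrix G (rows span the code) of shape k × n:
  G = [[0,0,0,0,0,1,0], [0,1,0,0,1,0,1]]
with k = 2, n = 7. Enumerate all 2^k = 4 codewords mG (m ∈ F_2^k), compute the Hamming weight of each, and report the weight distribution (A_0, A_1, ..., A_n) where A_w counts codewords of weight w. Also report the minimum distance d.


Weight distribution: A_0 = 1, A_1 = 1, A_3 = 1, A_4 = 1. Minimum distance d = 1.

Enumerate all 2^2 = 4 messages m ∈ F_2^2.
For each, compute codeword c = mG in F_2^7, then tally its weight.
  m = 00 → c = 0000000, weight = 0.
  m = 10 → c = 0000010, weight = 1.
  m = 01 → c = 0100101, weight = 3.
  m = 11 → c = 0100111, weight = 4.
Tally weights:
  weight 0: 1 codewords.
  weight 1: 1 codewords.
  weight 3: 1 codewords.
  weight 4: 1 codewords.
Minimum distance d = smallest w > 0 with A_w > 0 = 1.
Sanity: Σ A_w = 4 = 2^2 = 4 ✓.


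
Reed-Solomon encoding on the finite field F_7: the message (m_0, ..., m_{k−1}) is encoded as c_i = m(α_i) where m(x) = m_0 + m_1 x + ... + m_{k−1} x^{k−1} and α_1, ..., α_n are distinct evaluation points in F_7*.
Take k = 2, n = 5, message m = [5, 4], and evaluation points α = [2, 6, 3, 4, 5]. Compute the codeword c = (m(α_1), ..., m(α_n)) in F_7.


c = [6, 1, 3, 0, 4]

Message polynomial: m(x) = 5 + 4·x (mod 7).
For each evaluation point α_i, compute m(α_i) mod 7:
  α_1 = 2: Horner steps 4 → 6, so m(2) = 6.
  α_2 = 6: Horner steps 4 → 1, so m(6) = 1.
  α_3 = 3: Horner steps 4 → 3, so m(3) = 3.
  α_4 = 4: Horner steps 4 → 0, so m(4) = 0.
  α_5 = 5: Horner steps 4 → 4, so m(5) = 4.
Codeword c = [6, 1, 3, 0, 4] ∈ F_7^5.


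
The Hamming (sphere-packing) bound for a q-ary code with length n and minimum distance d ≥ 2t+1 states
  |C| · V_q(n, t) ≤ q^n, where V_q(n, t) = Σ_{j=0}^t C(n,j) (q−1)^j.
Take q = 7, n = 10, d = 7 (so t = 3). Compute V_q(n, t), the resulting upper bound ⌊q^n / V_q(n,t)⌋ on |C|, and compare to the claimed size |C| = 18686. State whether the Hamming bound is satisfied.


V_q(n, t) = 27601, q^n = 282475249, Hamming bound = 10234, |C| = 18686 > bound (violated).

Step 1: Compute V_q(n, t) = Σ_{j=0}^3 C(n, j) (q−1)^j.
  j = 0: C(10,0)·(6)^0 = 1·1 = 1.
  j = 1: C(10,1)·(6)^1 = 10·6 = 60.
  j = 2: C(10,2)·(6)^2 = 45·36 = 1620.
  j = 3: C(10,3)·(6)^3 = 120·216 = 25920.
  V_q(n, t) = 1 + 60 + 1620 + 25920 = 27601.
Step 2: q^n = 7^10 = 282475249.
Step 3: Hamming bound ⌊q^n / V_q(n,t)⌋ = ⌊282475249/27601⌋ = 10234.
Step 4: Compare |C| = 18686 to 10234: violated.
The claimed |C| lies above the Hamming bound, so no 7-ary code of length 10 with d ≥ 7 can have 18686 codewords.


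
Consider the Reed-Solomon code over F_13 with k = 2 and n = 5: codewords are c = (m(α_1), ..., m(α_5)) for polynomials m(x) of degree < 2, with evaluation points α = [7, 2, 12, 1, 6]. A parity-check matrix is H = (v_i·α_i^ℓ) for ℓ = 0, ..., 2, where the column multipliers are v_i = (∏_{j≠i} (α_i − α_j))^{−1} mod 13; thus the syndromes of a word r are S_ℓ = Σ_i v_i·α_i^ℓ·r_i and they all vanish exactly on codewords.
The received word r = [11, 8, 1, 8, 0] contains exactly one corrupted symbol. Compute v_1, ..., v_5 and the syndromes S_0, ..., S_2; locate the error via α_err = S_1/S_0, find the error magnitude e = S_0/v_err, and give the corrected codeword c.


S = (10, 10, 10), error at position 4, error magnitude e = 11, c = [11, 8, 1, 10, 0].

Step 1: column multipliers v_i = (∏_{j≠i}(α_i − α_j))^{−1} mod 13.
  i = 1 (α = 7): (7−2)(7−12)(7−1)(7−6) = 5·(−5)·6·1 = −150 ≡ 6, so v_1 = 6^{−1} = 11 (mod 13).
  i = 2 (α = 2): (2−7)(2−12)(2−1)(2−6) = (−5)·(−10)·1·(−4) = −200 ≡ 8, so v_2 = 8^{−1} = 5 (mod 13).
  i = 3 (α = 12): (12−7)(12−2)(12−1)(12−6) = 5·10·11·6 = 3300 ≡ 11, so v_3 = 11^{−1} = 6 (mod 13).
  i = 4 (α = 1): (1−7)(1−2)(1−12)(1−6) = (−6)·(−1)·(−11)·(−5) = 330 ≡ 5, so v_4 = 5^{−1} = 8 (mod 13).
  i = 5 (α = 6): (6−7)(6−2)(6−12)(6−1) = (−1)·4·(−6)·5 = 120 ≡ 3, so v_5 = 3^{−1} = 9 (mod 13).
  v = [11, 5, 6, 8, 9].
Step 2: syndromes of r = [11, 8, 1, 8, 0] (all sums mod 13).
  S_0 = Σ v_i r_i = 11·11 + 5·8 + 6·1 + 8·8 + 9·0 = 231 ≡ 10.
  S_1 = Σ v_i α_i r_i = 11·7·11 + 5·2·8 + 6·12·1 + 8·1·8 + 9·6·0 = 1063 ≡ 10.
  α_i^2 mod 13 = [10, 4, 1, 1, 10].
  S_2 = Σ v_i α_i^2 r_i = 11·10·11 + 5·4·8 + 6·1·1 + 8·1·8 + 9·10·0 = 1440 ≡ 10.
  S = (10, 10, 10) ≠ 0, so r is not a codeword (an error is present).
Step 3: locate the error. For a single error e at position i, S_ℓ = v_i·e·α_i^ℓ, so α_err = S_1/S_0.
  S_0^{−1} = 10^{−1} = 4 (mod 13), so α_err = 10·4 = 40 ≡ 1 = α_4. Error position i = 4.
  Consistency check: S_2/S_1 = 10·4 = 40 ≡ 1 = α_err ✓ (single-error assumption holds).
Step 4: error magnitude e = S_0/v_4 = S_0·∏_{j≠4}(α_4 − α_j) = 10·5 = 50 ≡ 11 (mod 13).
Step 5: correct position 4: c_4 = r_4 − e = 8 − 11 ≡ 10 (mod 13). Hence c = [11, 8, 1, 10, 0].
  Check: interpolating c through the α_i gives m(x) = 12 + 11·x (degree < 2) with m(α_i) = c_i for every i, so c is indeed a codeword.


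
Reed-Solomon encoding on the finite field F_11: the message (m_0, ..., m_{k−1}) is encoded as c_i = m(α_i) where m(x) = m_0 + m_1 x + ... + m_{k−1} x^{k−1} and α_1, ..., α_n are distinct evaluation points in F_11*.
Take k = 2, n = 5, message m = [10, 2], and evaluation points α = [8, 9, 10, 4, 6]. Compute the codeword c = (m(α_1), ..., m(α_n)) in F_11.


c = [4, 6, 8, 7, 0]

Message polynomial: m(x) = 10 + 2·x (mod 11).
For each evaluation point α_i, compute m(α_i) mod 11:
  α_1 = 8: Horner steps 2 → 4, so m(8) = 4.
  α_2 = 9: Horner steps 2 → 6, so m(9) = 6.
  α_3 = 10: Horner steps 2 → 8, so m(10) = 8.
  α_4 = 4: Horner steps 2 → 7, so m(4) = 7.
  α_5 = 6: Horner steps 2 → 0, so m(6) = 0.
Codeword c = [4, 6, 8, 7, 0] ∈ F_11^5.


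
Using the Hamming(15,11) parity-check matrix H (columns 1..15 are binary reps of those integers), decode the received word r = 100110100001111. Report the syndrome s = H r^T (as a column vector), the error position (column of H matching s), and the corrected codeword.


s = (0, 1, 1, 1)^T, error position = 7, corrected codeword c = 100110000001111

Compute s = H r^T mod 2 one row at a time:
  s_1 = 0 + 0 + 0 + 0 + 1 + 1 + 1 + 1 = 4 ≡ 0 (mod 2).
  s_2 = 1 + 1 + 0 + 1 + 1 + 1 + 1 + 1 = 7 ≡ 1 (mod 2).
  s_3 = 0 + 0 + 0 + 1 + 0 + 0 + 1 + 1 = 3 ≡ 1 (mod 2).
  s_4 = 1 + 0 + 1 + 1 + 0 + 0 + 1 + 1 = 5 ≡ 1 (mod 2).
s = (0, 1, 1, 1)^T — this equals column 7 of H (binary 0111), so error is at position 7.
Correct: flip bit 7 of r = 100110100001111 to get c = 100110000001111.


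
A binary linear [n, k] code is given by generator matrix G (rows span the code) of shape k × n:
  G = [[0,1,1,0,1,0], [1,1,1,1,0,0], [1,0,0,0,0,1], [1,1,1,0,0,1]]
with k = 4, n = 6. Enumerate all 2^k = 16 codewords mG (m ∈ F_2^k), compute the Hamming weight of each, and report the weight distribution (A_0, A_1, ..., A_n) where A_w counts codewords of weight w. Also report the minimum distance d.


Weight distribution: A_0 = 1, A_1 = 1, A_2 = 4, A_3 = 4, A_4 = 3, A_5 = 3. Minimum distance d = 1.

Enumerate all 2^4 = 16 messages m ∈ F_2^4.
For each, compute codeword c = mG in F_2^6, then tally its weight.
  m = 0000 → c = 000000, weight = 0.
  m = 1000 → c = 011010, weight = 3.
  m = 0100 → c = 111100, weight = 4.
  m = 1100 → c = 100110, weight = 3.
  m = 0010 → c = 100001, weight = 2.
  m = 1010 → c = 111011, weight = 5.
  m = 0110 → c = 011101, weight = 4.
  m = 1110 → c = 000111, weight = 3.
  m = 0001 → c = 111001, weight = 4.
  m = 1001 → c = 100011, weight = 3.
  m = 0101 → c = 000101, weight = 2.
  m = 1101 → c = 011111, weight = 5.
  m = 0011 → c = 011000, weight = 2.
  m = 1011 → c = 000010, weight = 1.
  m = 0111 → c = 100100, weight = 2.
  m = 1111 → c = 111110, weight = 5.
Tally weights:
  weight 0: 1 codewords.
  weight 1: 1 codewords.
  weight 2: 4 codewords.
  weight 3: 4 codewords.
  weight 4: 3 codewords.
  weight 5: 3 codewords.
Minimum distance d = smallest w > 0 with A_w > 0 = 1.
Sanity: Σ A_w = 16 = 2^4 = 16 ✓.


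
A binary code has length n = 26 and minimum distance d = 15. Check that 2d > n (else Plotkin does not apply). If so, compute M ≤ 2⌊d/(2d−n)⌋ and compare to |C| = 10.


Plotkin bound M ≤ 6; given |C| = 10 > bound (violated).

Check applicability: 2d = 30, n = 26.
2d − n = 4 > 0, so Plotkin applies.
Compute d/(2d−n) = 15/4 ≈ 3.7500.
⌊d/(2d−n)⌋ = 3.
Plotkin bound: M ≤ 2·3 = 6.
Given |C| = 10, check: VIOLATED.
This |C| is above the Plotkin bound, so no binary code with n = 26, d = 15 and 10 codewords exists.


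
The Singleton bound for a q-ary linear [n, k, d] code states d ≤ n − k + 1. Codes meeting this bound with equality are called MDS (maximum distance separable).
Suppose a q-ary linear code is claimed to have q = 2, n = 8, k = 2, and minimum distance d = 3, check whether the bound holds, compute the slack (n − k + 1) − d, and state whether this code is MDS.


Singleton RHS = n − k + 1 = 7, slack = 4, bound satisfied, not MDS.

Singleton bound: d ≤ n − k + 1.
Here n = 8, k = 2, so n − k + 1 = 7.
Given d = 3, check d ≤ 7: YES.
Slack = (n − k + 1) − d = 4.
The code is NOT MDS (slack = 4 > 0).
Description: the claimed parameters are [8, 2, 3]_2; such a code would be non-MDS.
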